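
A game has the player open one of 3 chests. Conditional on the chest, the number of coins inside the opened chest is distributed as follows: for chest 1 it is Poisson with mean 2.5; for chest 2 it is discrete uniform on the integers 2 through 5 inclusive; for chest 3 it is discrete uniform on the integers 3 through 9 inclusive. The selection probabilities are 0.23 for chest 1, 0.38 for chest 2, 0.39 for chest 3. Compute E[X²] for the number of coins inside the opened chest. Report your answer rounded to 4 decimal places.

For each component E[X²] = Var + (mean)², giving 1: 8.75; 2: 13.5; 3: 40.
Overall E[X²] = 0.23·8.75 + 0.38·13.5 + 0.39·40 = 22.7425.

22.7425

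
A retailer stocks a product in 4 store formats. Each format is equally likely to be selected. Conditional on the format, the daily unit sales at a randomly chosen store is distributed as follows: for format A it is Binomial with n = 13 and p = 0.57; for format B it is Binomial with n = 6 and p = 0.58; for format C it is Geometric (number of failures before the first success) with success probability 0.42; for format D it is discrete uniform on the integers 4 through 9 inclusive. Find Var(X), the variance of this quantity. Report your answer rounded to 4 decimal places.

8.4852

Per component, A: μ=7.41, E[X²]=58.0944; B: μ=3.48, E[X²]=13.572; C: μ=1.38095, E[X²]=5.19501; D: μ=6.5, E[X²]=45.1667.
E[X] = 0.25·7.41 + 0.25·3.48 + 0.25·1.38095 + 0.25·6.5 = 4.69274.
E[X²] = 0.25·58.0944 + 0.25·13.572 + 0.25·5.19501 + 0.25·45.1667 = 30.507.
Var(X) = E[X²] − (E[X])² = 30.507 − 22.0218 = 8.48523.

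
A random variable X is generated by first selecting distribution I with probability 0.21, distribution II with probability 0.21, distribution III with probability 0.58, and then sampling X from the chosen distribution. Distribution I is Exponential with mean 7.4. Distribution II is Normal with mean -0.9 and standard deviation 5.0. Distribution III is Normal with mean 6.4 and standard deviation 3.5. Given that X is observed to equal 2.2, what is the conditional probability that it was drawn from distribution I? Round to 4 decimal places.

0.3142

Likelihoods f(2.2 | ·): I: 0.100382; II: 0.0658368; III: 0.0554817.
Posterior ∝ prior × likelihood. Numerator for I: 0.21·0.100382 = 0.0210801.
Normalizing constant: 0.21·0.100382 + 0.21·0.0658368 + 0.58·0.0554817 = 0.0670852.
P(I | observation) = 0.0210801 / 0.0670852 = 0.314229.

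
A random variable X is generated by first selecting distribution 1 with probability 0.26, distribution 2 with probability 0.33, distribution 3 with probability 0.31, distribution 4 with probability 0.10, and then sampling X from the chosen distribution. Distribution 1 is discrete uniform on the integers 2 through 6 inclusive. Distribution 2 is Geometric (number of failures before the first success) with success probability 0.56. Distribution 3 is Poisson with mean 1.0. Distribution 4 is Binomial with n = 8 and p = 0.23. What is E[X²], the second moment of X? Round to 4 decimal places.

6.4470

For each component E[X²] = Var + (mean)², giving 1: 18; 2: 2.02041; 3: 2; 4: 4.8024.
Overall E[X²] = 0.26·18 + 0.33·2.02041 + 0.31·2 + 0.1·4.8024 = 6.44697.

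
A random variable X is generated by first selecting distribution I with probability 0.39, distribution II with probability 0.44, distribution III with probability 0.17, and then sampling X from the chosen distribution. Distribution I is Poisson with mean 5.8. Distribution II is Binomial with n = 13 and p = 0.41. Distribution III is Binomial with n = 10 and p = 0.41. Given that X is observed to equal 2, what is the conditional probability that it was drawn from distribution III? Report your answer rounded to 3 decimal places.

Likelihoods P(X=2 | ·): I: 0.0509235; II: 0.0395398; III: 0.11107.
Posterior ∝ prior × likelihood. Numerator for III: 0.17·0.11107 = 0.0188819.
Normalizing constant: 0.39·0.0509235 + 0.44·0.0395398 + 0.17·0.11107 = 0.0561395.
P(III | observation) = 0.0188819 / 0.0561395 = 0.336338.

0.336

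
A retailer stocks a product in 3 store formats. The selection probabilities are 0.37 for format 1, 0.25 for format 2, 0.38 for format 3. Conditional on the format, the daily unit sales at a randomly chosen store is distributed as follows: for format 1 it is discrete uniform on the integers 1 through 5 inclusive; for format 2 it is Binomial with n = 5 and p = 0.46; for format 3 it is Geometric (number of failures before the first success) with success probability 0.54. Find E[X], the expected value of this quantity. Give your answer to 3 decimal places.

Component means — 1: 3; 2: 2.3; 3: 0.851852.
E[X] = 0.37·3 + 0.25·2.3 + 0.38·0.851852 = 2.0087.

2.009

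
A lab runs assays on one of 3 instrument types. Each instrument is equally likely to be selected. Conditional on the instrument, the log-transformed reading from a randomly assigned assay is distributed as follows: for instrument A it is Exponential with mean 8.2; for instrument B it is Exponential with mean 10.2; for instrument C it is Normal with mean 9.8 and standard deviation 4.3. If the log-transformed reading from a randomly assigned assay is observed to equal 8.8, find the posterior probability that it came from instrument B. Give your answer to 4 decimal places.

Likelihoods f(8.8 | ·): A: 0.0416979; B: 0.0413728; C: 0.090302.
Posterior ∝ prior × likelihood. Numerator for B: 0.333333·0.0413728 = 0.0137909.
Normalizing constant: 0.333333·0.0416979 + 0.333333·0.0413728 + 0.333333·0.090302 = 0.0577909.
P(B | observation) = 0.0137909 / 0.0577909 = 0.238635.

0.2386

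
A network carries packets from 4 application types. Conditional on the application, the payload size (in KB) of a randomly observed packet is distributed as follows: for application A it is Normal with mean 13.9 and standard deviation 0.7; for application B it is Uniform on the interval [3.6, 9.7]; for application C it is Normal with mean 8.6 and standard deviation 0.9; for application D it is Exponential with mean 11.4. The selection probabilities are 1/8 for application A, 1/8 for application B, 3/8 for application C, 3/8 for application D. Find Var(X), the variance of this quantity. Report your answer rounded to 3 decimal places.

Per component, A: μ=13.9, E[X²]=193.7; B: μ=6.65, E[X²]=47.3233; C: μ=8.6, E[X²]=74.77; D: μ=11.4, E[X²]=259.92.
E[X] = 0.125·13.9 + 0.125·6.65 + 0.375·8.6 + 0.375·11.4 = 10.0687.
E[X²] = 0.125·193.7 + 0.125·47.3233 + 0.375·74.77 + 0.375·259.92 = 155.637.
Var(X) = E[X²] − (E[X])² = 155.637 − 101.38 = 54.2569.

54.257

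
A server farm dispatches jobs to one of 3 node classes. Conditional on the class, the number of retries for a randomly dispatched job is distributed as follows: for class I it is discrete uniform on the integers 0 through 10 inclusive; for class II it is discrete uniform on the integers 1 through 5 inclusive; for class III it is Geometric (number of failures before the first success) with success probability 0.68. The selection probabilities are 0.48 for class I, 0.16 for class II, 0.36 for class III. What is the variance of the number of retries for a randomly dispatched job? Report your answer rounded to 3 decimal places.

9.590

Per component, I: μ=5, E[X²]=35; II: μ=3, E[X²]=11; III: μ=0.470588, E[X²]=0.913495.
E[X] = 0.48·5 + 0.16·3 + 0.36·0.470588 = 3.04941.
E[X²] = 0.48·35 + 0.16·11 + 0.36·0.913495 = 18.8889.
Var(X) = E[X²] − (E[X])² = 18.8889 − 9.29891 = 9.58995.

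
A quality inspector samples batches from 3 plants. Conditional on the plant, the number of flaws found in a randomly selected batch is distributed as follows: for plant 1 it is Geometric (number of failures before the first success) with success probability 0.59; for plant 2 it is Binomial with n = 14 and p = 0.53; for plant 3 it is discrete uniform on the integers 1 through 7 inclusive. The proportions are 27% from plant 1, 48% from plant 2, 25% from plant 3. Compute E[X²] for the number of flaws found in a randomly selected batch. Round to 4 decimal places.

For each component E[X²] = Var + (mean)², giving 1: 1.66073; 2: 58.5438; 3: 20.
Overall E[X²] = 0.27·1.66073 + 0.48·58.5438 + 0.25·20 = 33.5494.

33.5494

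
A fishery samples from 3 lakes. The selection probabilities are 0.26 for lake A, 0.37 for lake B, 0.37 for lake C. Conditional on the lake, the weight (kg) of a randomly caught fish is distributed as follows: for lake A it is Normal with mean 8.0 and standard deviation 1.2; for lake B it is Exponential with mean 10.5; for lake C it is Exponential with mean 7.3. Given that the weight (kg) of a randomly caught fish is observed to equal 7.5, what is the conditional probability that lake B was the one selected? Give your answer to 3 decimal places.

0.150

Likelihoods f(7.5 | ·): A: 0.30481; B: 0.046623; C: 0.0490325.
Posterior ∝ prior × likelihood. Numerator for B: 0.37·0.046623 = 0.0172505.
Normalizing constant: 0.26·0.30481 + 0.37·0.046623 + 0.37·0.0490325 = 0.114643.
P(B | observation) = 0.0172505 / 0.114643 = 0.150471.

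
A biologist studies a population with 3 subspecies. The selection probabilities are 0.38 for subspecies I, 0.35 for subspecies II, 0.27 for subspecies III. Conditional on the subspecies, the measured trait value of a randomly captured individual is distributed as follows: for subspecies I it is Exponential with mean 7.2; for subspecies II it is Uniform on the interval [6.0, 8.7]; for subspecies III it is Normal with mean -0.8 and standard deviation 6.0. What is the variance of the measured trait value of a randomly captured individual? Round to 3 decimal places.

42.478

Per component, I: μ=7.2, E[X²]=103.68; II: μ=7.35, E[X²]=54.63; III: μ=-0.8, E[X²]=36.64.
E[X] = 0.38·7.2 + 0.35·7.35 + 0.27·-0.8 = 5.0925.
E[X²] = 0.38·103.68 + 0.35·54.63 + 0.27·36.64 = 68.4117.
Var(X) = E[X²] − (E[X])² = 68.4117 − 25.9336 = 42.4781.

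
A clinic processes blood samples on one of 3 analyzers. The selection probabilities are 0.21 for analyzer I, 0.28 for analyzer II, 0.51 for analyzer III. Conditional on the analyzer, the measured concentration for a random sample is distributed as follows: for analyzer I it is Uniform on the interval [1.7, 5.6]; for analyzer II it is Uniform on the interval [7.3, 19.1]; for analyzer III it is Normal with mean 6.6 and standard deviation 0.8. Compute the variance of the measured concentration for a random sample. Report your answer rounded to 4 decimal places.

Per component, I: μ=3.65, E[X²]=14.59; II: μ=13.2, E[X²]=185.843; III: μ=6.6, E[X²]=44.2.
E[X] = 0.21·3.65 + 0.28·13.2 + 0.51·6.6 = 7.8285.
E[X²] = 0.21·14.59 + 0.28·185.843 + 0.51·44.2 = 77.642.
Var(X) = E[X²] − (E[X])² = 77.642 − 61.2854 = 16.3566.

16.3566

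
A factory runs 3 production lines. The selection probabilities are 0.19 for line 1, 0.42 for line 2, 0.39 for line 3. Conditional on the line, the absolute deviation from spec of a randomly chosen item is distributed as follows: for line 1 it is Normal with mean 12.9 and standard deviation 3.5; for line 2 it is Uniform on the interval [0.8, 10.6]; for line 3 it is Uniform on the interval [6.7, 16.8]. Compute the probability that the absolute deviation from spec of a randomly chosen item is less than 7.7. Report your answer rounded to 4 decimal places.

0.3474

Conditional on each line, P(X < 7.7): 1: 0.0686774; 2: 0.704082; 3: 0.0990099.
By total probability, P(X < 7.7) = 0.19·0.0686774 + 0.42·0.704082 + 0.39·0.0990099 = 0.347377.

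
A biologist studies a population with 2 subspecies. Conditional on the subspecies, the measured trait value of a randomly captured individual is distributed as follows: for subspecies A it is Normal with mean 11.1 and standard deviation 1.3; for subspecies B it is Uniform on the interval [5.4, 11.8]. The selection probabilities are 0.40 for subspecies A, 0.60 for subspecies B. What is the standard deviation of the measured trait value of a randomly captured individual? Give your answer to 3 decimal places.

2.055

Per component, A: μ=11.1, E[X²]=124.9; B: μ=8.6, E[X²]=77.3733.
E[X] = 0.4·11.1 + 0.6·8.6 = 9.6.
E[X²] = 0.4·124.9 + 0.6·77.3733 = 96.384.
Var(X) = E[X²] − (E[X])² = 96.384 − 92.16 = 4.224.
SD(X) = √4.224 = 2.05524.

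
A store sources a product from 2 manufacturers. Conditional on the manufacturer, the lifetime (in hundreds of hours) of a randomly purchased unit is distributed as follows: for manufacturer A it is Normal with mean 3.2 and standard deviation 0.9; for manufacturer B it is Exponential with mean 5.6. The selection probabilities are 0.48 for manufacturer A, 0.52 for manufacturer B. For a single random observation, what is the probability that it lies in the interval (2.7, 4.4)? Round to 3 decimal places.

0.381

Conditional on each manufacturer, P(2.7 < X < 4.4): A: 0.619531; B: 0.161665.
By total probability, P(2.7 < X < 4.4) = 0.48·0.619531 + 0.52·0.161665 = 0.381441.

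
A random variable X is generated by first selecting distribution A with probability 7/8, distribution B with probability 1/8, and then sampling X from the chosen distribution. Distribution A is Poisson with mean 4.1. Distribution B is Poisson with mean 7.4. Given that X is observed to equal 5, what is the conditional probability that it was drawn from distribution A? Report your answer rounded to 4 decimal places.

0.9083

Likelihoods P(X=5 | ·): A: 0.160004; B: 0.113031.
Posterior ∝ prior × likelihood. Numerator for A: 0.875·0.160004 = 0.140003.
Normalizing constant: 0.875·0.160004 + 0.125·0.113031 = 0.154132.
P(A | observation) = 0.140003 / 0.154132 = 0.908333.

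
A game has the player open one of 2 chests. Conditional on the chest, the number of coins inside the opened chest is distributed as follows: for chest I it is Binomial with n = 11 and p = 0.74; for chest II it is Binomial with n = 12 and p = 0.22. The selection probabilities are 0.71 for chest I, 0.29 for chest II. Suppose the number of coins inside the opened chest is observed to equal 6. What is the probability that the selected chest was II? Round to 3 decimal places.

0.097

Likelihoods P(X=6 | ·): I: 0.0901362; II: 0.0235926.
Posterior ∝ prior × likelihood. Numerator for II: 0.29·0.0235926 = 0.00684185.
Normalizing constant: 0.71·0.0901362 + 0.29·0.0235926 = 0.0708385.
P(II | observation) = 0.00684185 / 0.0708385 = 0.0965838.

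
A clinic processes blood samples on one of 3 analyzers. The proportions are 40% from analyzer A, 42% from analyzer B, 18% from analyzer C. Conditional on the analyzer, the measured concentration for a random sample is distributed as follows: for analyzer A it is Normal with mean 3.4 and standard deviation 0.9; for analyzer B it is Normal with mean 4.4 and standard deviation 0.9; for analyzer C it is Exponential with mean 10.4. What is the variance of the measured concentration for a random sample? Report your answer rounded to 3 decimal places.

Per component, A: μ=3.4, E[X²]=12.37; B: μ=4.4, E[X²]=20.17; C: μ=10.4, E[X²]=216.32.
E[X] = 0.4·3.4 + 0.42·4.4 + 0.18·10.4 = 5.08.
E[X²] = 0.4·12.37 + 0.42·20.17 + 0.18·216.32 = 52.357.
Var(X) = E[X²] − (E[X])² = 52.357 − 25.8064 = 26.5506.

26.551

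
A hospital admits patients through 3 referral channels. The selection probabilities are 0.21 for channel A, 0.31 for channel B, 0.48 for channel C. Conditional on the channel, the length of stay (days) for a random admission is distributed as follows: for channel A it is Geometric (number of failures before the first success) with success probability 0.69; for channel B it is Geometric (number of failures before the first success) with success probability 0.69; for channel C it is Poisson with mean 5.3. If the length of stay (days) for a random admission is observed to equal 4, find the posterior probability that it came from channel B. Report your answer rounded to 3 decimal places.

0.024

Likelihoods P(X=4 | ·): A: 0.00637229; B: 0.00637229; C: 0.164109.
Posterior ∝ prior × likelihood. Numerator for B: 0.31·0.00637229 = 0.00197541.
Normalizing constant: 0.21·0.00637229 + 0.31·0.00637229 + 0.48·0.164109 = 0.0820857.
P(B | observation) = 0.00197541 / 0.0820857 = 0.0240652.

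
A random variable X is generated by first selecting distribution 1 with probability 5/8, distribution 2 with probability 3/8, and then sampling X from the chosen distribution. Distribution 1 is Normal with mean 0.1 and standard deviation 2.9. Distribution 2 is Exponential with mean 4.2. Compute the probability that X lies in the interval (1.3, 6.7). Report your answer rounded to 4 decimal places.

0.4042

Conditional on each component, P(1.3 < X < 6.7): 1: 0.328086; 2: 0.530936.
By total probability, P(1.3 < X < 6.7) = 0.625·0.328086 + 0.375·0.530936 = 0.404155.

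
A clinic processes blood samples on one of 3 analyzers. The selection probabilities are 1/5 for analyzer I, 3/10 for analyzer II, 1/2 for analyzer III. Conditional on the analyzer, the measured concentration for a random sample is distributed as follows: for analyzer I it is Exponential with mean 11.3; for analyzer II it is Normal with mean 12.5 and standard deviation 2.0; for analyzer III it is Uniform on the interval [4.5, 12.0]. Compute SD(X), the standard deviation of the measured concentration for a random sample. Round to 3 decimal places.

5.728

Per component, I: μ=11.3, E[X²]=255.38; II: μ=12.5, E[X²]=160.25; III: μ=8.25, E[X²]=72.75.
E[X] = 0.2·11.3 + 0.3·12.5 + 0.5·8.25 = 10.135.
E[X²] = 0.2·255.38 + 0.3·160.25 + 0.5·72.75 = 135.526.
Var(X) = E[X²] − (E[X])² = 135.526 − 102.718 = 32.8078.
SD(X) = √32.8078 = 5.72781.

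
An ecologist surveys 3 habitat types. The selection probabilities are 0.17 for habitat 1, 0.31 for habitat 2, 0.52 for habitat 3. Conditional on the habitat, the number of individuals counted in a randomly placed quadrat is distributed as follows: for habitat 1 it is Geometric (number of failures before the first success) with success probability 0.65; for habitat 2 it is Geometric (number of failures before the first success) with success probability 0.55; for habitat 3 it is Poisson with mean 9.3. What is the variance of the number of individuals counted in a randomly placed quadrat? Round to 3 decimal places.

Per component, 1: μ=0.538462, E[X²]=1.11834; 2: μ=0.818182, E[X²]=2.15702; 3: μ=9.3, E[X²]=95.79.
E[X] = 0.17·0.538462 + 0.31·0.818182 + 0.52·9.3 = 5.18117.
E[X²] = 0.17·1.11834 + 0.31·2.15702 + 0.52·95.79 = 50.6696.
Var(X) = E[X²] − (E[X])² = 50.6696 − 26.8446 = 23.825.

23.825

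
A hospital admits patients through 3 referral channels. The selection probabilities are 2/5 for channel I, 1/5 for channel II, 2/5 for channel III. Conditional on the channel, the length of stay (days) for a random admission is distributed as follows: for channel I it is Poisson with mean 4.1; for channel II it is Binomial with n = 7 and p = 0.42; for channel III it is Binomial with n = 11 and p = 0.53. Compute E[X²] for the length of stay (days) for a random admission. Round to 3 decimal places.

25.125

For each component E[X²] = Var + (mean)², giving I: 20.91; II: 10.3488; III: 36.729.
Overall E[X²] = 0.4·20.91 + 0.2·10.3488 + 0.4·36.729 = 25.1254.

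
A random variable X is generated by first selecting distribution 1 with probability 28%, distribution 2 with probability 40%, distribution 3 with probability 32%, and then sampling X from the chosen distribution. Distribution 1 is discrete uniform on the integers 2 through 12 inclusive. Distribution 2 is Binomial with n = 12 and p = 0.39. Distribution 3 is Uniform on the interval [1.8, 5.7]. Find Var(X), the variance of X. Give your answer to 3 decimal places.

Per component, 1: μ=7, E[X²]=59; 2: μ=4.68, E[X²]=24.7572; 3: μ=3.75, E[X²]=15.33.
E[X] = 0.28·7 + 0.4·4.68 + 0.32·3.75 = 5.032.
E[X²] = 0.28·59 + 0.4·24.7572 + 0.32·15.33 = 31.3285.
Var(X) = E[X²] − (E[X])² = 31.3285 − 25.321 = 6.00746.

6.007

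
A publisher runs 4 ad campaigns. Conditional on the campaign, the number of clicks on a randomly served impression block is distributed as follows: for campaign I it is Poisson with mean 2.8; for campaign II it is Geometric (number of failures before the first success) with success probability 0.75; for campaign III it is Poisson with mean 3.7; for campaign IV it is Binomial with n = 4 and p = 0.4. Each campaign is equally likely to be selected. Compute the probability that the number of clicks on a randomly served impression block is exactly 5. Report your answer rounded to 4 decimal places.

0.0577

Conditional on each campaign, P(X = 5): I: 0.0872136; II: 0.000732422; III: 0.142869; IV: 0.
By total probability, P(X = 5) = 0.25·0.0872136 + 0.25·0.000732422 + 0.25·0.142869 + 0.25·0 = 0.0577037.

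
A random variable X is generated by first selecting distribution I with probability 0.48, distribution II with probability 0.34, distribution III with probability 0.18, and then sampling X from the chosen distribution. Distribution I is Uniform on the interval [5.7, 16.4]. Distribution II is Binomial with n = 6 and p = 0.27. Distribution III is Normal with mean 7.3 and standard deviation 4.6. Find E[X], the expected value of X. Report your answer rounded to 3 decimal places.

7.169

Component means — I: 11.05; II: 1.62; III: 7.3.
E[X] = 0.48·11.05 + 0.34·1.62 + 0.18·7.3 = 7.1688.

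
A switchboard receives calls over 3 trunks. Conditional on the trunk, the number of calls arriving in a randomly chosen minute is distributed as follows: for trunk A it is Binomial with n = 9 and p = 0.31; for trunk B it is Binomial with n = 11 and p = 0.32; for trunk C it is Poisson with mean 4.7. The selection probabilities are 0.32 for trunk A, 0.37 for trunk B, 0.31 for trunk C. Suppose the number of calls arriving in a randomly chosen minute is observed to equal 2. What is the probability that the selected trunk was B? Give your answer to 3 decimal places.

0.363

Likelihoods P(X=2 | ·): A: 0.257614; B: 0.175083; C: 0.100457.
Posterior ∝ prior × likelihood. Numerator for B: 0.37·0.175083 = 0.0647805.
Normalizing constant: 0.32·0.257614 + 0.37·0.175083 + 0.31·0.100457 = 0.178359.
P(B | observation) = 0.0647805 / 0.178359 = 0.363203.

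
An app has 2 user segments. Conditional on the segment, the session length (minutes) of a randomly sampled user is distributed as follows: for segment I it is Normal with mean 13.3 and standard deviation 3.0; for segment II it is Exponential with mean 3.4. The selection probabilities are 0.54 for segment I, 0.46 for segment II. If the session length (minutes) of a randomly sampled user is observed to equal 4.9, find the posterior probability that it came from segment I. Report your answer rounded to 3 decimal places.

Likelihoods f(4.9 | ·): I: 0.00263848; II: 0.0696027.
Posterior ∝ prior × likelihood. Numerator for I: 0.54·0.00263848 = 0.00142478.
Normalizing constant: 0.54·0.00263848 + 0.46·0.0696027 = 0.033442.
P(I | observation) = 0.00142478 / 0.033442 = 0.0426045.

0.043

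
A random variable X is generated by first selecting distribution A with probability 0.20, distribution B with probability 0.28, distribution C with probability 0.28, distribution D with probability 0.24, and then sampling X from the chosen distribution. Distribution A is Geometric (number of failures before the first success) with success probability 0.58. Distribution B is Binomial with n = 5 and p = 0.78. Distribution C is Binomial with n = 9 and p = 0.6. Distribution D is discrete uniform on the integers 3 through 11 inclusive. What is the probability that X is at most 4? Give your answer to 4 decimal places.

0.5245

Conditional on each component, P(X ≤ 4): A: 0.986931; B: 0.711283; C: 0.266568; D: 0.222222.
By total probability, P(X ≤ 4) = 0.2·0.986931 + 0.28·0.711283 + 0.28·0.266568 + 0.24·0.222222 = 0.524518.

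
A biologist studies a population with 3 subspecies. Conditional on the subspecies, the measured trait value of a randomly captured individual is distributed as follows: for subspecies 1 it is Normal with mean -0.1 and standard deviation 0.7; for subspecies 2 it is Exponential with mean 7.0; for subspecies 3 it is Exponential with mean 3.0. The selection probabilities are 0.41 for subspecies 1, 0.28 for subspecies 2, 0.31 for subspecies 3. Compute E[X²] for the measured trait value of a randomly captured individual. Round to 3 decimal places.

For each component E[X²] = Var + (mean)², giving 1: 0.5; 2: 98; 3: 18.
Overall E[X²] = 0.41·0.5 + 0.28·98 + 0.31·18 = 33.225.

33.225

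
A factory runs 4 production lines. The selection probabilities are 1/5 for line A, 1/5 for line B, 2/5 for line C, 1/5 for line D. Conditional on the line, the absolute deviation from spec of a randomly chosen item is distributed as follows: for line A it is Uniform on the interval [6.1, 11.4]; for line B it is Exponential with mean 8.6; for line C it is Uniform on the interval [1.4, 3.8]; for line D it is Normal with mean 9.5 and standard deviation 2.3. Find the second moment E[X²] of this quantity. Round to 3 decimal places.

For each component E[X²] = Var + (mean)², giving A: 78.9033; B: 147.92; C: 7.24; D: 95.54.
Overall E[X²] = 0.2·78.9033 + 0.2·147.92 + 0.4·7.24 + 0.2·95.54 = 67.3687.

67.369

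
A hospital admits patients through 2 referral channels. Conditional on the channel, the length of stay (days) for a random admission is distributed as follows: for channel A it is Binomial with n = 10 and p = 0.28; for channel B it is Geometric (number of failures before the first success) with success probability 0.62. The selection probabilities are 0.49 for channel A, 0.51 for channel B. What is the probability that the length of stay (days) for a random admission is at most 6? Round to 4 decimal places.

0.9960

Conditional on each channel, P(X ≤ 6): A: 0.992996; B: 0.998856.
By total probability, P(X ≤ 6) = 0.49·0.992996 + 0.51·0.998856 = 0.995985.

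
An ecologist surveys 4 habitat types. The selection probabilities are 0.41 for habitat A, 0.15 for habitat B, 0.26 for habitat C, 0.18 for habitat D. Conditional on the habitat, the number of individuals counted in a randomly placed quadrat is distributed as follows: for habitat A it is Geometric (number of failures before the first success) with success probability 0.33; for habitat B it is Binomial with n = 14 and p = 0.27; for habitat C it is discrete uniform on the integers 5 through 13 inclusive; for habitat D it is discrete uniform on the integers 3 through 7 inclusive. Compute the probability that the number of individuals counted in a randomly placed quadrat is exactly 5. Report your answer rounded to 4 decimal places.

0.1085

Conditional on each habitat, P(X = 5): A: 0.0445541; B: 0.169118; C: 0.111111; D: 0.2.
By total probability, P(X = 5) = 0.41·0.0445541 + 0.15·0.169118 + 0.26·0.111111 + 0.18·0.2 = 0.108524.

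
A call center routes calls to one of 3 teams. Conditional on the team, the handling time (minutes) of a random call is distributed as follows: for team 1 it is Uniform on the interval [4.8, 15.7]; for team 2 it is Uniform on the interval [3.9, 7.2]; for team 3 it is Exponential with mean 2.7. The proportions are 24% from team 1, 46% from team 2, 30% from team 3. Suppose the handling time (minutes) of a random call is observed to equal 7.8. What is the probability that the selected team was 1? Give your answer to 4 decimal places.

0.7808

Likelihoods f(7.8 | ·): 1: 0.0917431; 2: 0; 3: 0.0206067.
Posterior ∝ prior × likelihood. Numerator for 1: 0.24·0.0917431 = 0.0220183.
Normalizing constant: 0.24·0.0917431 + 0.46·0 + 0.3·0.0206067 = 0.0282003.
P(1 | observation) = 0.0220183 / 0.0282003 = 0.780783.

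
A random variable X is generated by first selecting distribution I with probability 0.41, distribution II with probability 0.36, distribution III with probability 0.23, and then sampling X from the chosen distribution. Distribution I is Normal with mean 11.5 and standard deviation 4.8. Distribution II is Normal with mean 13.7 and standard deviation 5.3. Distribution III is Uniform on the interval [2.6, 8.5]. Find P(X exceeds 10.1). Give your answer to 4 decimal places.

Conditional on each component, P(X > 10.1): I: 0.614729; II: 0.751509; III: 0.
By total probability, P(X > 10.1) = 0.41·0.614729 + 0.36·0.751509 + 0.23·0 = 0.522582.

0.5226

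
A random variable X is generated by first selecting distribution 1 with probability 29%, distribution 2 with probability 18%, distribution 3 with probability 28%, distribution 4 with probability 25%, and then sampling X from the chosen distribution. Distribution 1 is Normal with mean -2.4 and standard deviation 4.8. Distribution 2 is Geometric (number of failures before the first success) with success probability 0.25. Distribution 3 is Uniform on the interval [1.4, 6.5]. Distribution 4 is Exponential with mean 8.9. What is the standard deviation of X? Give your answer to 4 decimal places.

Per component, 1: μ=-2.4, E[X²]=28.8; 2: μ=3, E[X²]=21; 3: μ=3.95, E[X²]=17.77; 4: μ=8.9, E[X²]=158.42.
E[X] = 0.29·-2.4 + 0.18·3 + 0.28·3.95 + 0.25·8.9 = 3.175.
E[X²] = 0.29·28.8 + 0.18·21 + 0.28·17.77 + 0.25·158.42 = 56.7126.
Var(X) = E[X²] − (E[X])² = 56.7126 − 10.0806 = 46.632.
SD(X) = √46.632 = 6.82876.

6.8288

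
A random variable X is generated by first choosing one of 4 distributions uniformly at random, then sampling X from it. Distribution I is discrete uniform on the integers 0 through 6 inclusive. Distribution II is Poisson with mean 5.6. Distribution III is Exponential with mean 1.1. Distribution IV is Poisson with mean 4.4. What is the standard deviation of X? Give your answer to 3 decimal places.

Per component, I: μ=3, E[X²]=13; II: μ=5.6, E[X²]=36.96; III: μ=1.1, E[X²]=2.42; IV: μ=4.4, E[X²]=23.76.
E[X] = 0.25·3 + 0.25·5.6 + 0.25·1.1 + 0.25·4.4 = 3.525.
E[X²] = 0.25·13 + 0.25·36.96 + 0.25·2.42 + 0.25·23.76 = 19.035.
Var(X) = E[X²] − (E[X])² = 19.035 − 12.4256 = 6.60938.
SD(X) = √6.60938 = 2.57087.

2.571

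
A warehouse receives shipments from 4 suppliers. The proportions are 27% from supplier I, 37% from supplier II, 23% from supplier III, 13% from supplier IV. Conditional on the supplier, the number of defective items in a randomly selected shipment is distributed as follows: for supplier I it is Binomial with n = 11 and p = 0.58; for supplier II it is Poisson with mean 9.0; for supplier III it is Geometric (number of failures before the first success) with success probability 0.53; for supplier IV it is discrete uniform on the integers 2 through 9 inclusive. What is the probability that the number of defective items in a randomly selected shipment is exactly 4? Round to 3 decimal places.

Conditional on each supplier, P(X = 4): I: 0.0860936; II: 0.0337372; III: 0.0258623; IV: 0.125.
By total probability, P(X = 4) = 0.27·0.0860936 + 0.37·0.0337372 + 0.23·0.0258623 + 0.13·0.125 = 0.0579264.

0.058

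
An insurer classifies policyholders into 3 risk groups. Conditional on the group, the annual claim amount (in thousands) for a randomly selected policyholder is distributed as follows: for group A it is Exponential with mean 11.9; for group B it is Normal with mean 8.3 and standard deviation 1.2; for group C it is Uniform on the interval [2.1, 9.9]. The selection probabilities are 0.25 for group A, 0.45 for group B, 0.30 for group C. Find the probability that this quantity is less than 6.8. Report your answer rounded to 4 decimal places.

Conditional on each group, P(X < 6.8): A: 0.435282; B: 0.10565; C: 0.602564.
By total probability, P(X < 6.8) = 0.25·0.435282 + 0.45·0.10565 + 0.3·0.602564 = 0.337132.

0.3371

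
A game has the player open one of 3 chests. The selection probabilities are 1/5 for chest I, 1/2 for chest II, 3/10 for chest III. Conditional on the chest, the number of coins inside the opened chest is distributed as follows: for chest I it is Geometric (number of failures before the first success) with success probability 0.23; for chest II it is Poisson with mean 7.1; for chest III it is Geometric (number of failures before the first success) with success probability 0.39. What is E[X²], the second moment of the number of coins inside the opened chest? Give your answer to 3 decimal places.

For each component E[X²] = Var + (mean)², giving I: 25.7637; II: 57.51; III: 6.45694.
Overall E[X²] = 0.2·25.7637 + 0.5·57.51 + 0.3·6.45694 = 35.8448.

35.845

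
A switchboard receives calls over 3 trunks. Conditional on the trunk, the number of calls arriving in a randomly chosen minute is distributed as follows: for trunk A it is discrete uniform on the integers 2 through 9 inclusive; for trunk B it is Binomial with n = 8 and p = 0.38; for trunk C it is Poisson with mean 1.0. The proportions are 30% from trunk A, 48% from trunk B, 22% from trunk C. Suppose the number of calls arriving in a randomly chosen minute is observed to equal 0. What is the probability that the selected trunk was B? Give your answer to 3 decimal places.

0.115

Likelihoods P(X=0 | ·): A: 0; B: 0.021834; C: 0.367879.
Posterior ∝ prior × likelihood. Numerator for B: 0.48·0.021834 = 0.0104803.
Normalizing constant: 0.3·0 + 0.48·0.021834 + 0.22·0.367879 = 0.0914138.
P(B | observation) = 0.0104803 / 0.0914138 = 0.114647.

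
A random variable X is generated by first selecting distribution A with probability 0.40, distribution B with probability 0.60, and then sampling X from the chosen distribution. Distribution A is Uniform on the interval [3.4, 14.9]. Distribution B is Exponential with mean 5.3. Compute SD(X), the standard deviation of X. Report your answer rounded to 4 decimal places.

Per component, A: μ=9.15, E[X²]=94.7433; B: μ=5.3, E[X²]=56.18.
E[X] = 0.4·9.15 + 0.6·5.3 = 6.84.
E[X²] = 0.4·94.7433 + 0.6·56.18 = 71.6053.
Var(X) = E[X²] − (E[X])² = 71.6053 − 46.7856 = 24.8197.
SD(X) = √24.8197 = 4.98194.

4.9819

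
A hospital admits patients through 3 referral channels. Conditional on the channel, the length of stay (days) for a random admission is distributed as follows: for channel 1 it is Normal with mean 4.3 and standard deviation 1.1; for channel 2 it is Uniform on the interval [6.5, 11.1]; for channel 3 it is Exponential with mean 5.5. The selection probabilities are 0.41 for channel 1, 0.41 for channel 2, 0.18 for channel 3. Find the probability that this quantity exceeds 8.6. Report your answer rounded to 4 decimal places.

0.2605

Conditional on each channel, P(X > 8.6): 1: 4.6322e-05; 2: 0.543478; 3: 0.209373.
By total probability, P(X > 8.6) = 0.41·4.6322e-05 + 0.41·0.543478 + 0.18·0.209373 = 0.260532.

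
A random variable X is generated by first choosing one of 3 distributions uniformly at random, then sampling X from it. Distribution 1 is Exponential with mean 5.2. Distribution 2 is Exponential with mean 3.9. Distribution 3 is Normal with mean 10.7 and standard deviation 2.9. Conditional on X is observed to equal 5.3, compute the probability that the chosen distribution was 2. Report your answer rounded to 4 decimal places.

Likelihoods f(5.3 | ·): 1: 0.0693985; 2: 0.065878; 3: 0.0242995.
Posterior ∝ prior × likelihood. Numerator for 2: 0.333333·0.065878 = 0.0219593.
Normalizing constant: 0.333333·0.0693985 + 0.333333·0.065878 + 0.333333·0.0242995 = 0.053192.
P(2 | observation) = 0.0219593 / 0.053192 = 0.412831.

0.4128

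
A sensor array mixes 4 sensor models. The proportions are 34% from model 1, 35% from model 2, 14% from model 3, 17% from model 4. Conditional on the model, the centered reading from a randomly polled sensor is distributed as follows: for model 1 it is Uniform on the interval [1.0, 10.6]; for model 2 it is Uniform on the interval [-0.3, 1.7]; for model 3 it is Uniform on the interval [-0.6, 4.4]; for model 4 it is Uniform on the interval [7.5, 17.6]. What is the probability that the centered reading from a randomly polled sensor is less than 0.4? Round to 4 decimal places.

Conditional on each model, P(X < 0.4): 1: 0; 2: 0.35; 3: 0.2; 4: 0.
By total probability, P(X < 0.4) = 0.34·0 + 0.35·0.35 + 0.14·0.2 + 0.17·0 = 0.1505.

0.1505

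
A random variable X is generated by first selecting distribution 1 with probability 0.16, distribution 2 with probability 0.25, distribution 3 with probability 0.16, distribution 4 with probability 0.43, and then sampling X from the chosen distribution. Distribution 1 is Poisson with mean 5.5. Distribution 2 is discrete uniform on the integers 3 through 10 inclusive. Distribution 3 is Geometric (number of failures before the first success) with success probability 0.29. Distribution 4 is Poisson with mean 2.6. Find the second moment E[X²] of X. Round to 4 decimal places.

23.9296

For each component E[X²] = Var + (mean)², giving 1: 35.75; 2: 47.5; 3: 14.4364; 4: 9.36.
Overall E[X²] = 0.16·35.75 + 0.25·47.5 + 0.16·14.4364 + 0.43·9.36 = 23.9296.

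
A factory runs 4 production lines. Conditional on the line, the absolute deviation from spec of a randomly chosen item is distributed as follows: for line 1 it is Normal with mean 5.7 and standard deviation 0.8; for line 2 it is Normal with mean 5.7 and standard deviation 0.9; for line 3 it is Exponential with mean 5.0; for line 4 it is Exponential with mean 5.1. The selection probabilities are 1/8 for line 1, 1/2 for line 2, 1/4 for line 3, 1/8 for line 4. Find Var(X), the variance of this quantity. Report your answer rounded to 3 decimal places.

Per component, 1: μ=5.7, E[X²]=33.13; 2: μ=5.7, E[X²]=33.3; 3: μ=5, E[X²]=50; 4: μ=5.1, E[X²]=52.02.
E[X] = 0.125·5.7 + 0.5·5.7 + 0.25·5 + 0.125·5.1 = 5.45.
E[X²] = 0.125·33.13 + 0.5·33.3 + 0.25·50 + 0.125·52.02 = 39.7938.
Var(X) = E[X²] − (E[X])² = 39.7938 − 29.7025 = 10.0913.

10.091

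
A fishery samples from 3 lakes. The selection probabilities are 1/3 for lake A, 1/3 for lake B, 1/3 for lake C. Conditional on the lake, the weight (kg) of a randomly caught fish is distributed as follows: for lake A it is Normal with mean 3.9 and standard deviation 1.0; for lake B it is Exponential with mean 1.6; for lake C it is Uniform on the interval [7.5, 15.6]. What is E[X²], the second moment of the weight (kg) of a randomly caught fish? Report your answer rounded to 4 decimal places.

53.4000

For each component E[X²] = Var + (mean)², giving A: 16.21; B: 5.12; C: 138.87.
Overall E[X²] = 0.333333·16.21 + 0.333333·5.12 + 0.333333·138.87 = 53.4.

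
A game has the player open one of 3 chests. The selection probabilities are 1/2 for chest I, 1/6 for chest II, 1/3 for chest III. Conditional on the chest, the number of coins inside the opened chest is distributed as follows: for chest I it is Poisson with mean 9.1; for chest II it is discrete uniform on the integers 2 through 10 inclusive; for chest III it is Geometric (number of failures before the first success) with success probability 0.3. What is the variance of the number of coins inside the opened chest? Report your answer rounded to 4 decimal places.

17.4327

Per component, I: μ=9.1, E[X²]=91.91; II: μ=6, E[X²]=42.6667; III: μ=2.33333, E[X²]=13.2222.
E[X] = 0.5·9.1 + 0.166667·6 + 0.333333·2.33333 = 6.32778.
E[X²] = 0.5·91.91 + 0.166667·42.6667 + 0.333333·13.2222 = 57.4735.
Var(X) = E[X²] − (E[X])² = 57.4735 − 40.0408 = 17.4327.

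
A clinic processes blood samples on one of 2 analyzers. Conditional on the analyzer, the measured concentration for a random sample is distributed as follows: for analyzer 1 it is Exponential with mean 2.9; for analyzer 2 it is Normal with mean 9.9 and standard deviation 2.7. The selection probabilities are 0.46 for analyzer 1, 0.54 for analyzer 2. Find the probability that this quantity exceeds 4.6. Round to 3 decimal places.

0.621

Conditional on each analyzer, P(X > 4.6): 1: 0.204701; 2: 0.975175.
By total probability, P(X > 4.6) = 0.46·0.204701 + 0.54·0.975175 = 0.620757.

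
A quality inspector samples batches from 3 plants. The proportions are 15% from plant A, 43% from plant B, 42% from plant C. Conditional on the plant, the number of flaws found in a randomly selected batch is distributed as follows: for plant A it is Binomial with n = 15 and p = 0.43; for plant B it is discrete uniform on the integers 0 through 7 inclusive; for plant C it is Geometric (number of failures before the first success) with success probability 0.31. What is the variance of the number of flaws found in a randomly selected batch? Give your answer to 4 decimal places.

Per component, A: μ=6.45, E[X²]=45.279; B: μ=3.5, E[X²]=17.5; C: μ=2.22581, E[X²]=12.1342.
E[X] = 0.15·6.45 + 0.43·3.5 + 0.42·2.22581 = 3.40734.
E[X²] = 0.15·45.279 + 0.43·17.5 + 0.42·12.1342 = 19.4132.
Var(X) = E[X²] − (E[X])² = 19.4132 − 11.61 = 7.80327.

7.8033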